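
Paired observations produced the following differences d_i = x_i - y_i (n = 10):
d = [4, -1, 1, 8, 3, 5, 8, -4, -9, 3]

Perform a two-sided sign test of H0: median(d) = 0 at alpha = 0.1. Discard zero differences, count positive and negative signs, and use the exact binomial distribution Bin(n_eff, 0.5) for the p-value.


Step 1: Discard zero differences. Original n = 10; n_eff = number of nonzero differences = 10.
Nonzero differences (with sign): +4, -1, +1, +8, +3, +5, +8, -4, -9, +3
Step 2: Count signs: positive = 7, negative = 3.
Step 3: Under H0: P(positive) = 0.5, so the number of positives S ~ Bin(10, 0.5).
Step 4: Two-sided exact p-value = sum of Bin(10,0.5) probabilities at or below the observed probability = 0.343750.
Step 5: alpha = 0.1. fail to reject H0.

n_eff = 10, pos = 7, neg = 3, p = 0.343750, fail to reject H0.


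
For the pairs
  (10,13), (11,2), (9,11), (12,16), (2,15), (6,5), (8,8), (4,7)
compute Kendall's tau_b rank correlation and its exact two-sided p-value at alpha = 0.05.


Step 1: Enumerate the 28 unordered pairs (i,j) with i<j and classify each by sign(x_j-x_i) * sign(y_j-y_i).
  (1,2):dx=+1,dy=-11->D; (1,3):dx=-1,dy=-2->C; (1,4):dx=+2,dy=+3->C; (1,5):dx=-8,dy=+2->D
  (1,6):dx=-4,dy=-8->C; (1,7):dx=-2,dy=-5->C; (1,8):dx=-6,dy=-6->C; (2,3):dx=-2,dy=+9->D
  (2,4):dx=+1,dy=+14->C; (2,5):dx=-9,dy=+13->D; (2,6):dx=-5,dy=+3->D; (2,7):dx=-3,dy=+6->D
  (2,8):dx=-7,dy=+5->D; (3,4):dx=+3,dy=+5->C; (3,5):dx=-7,dy=+4->D; (3,6):dx=-3,dy=-6->C
  (3,7):dx=-1,dy=-3->C; (3,8):dx=-5,dy=-4->C; (4,5):dx=-10,dy=-1->C; (4,6):dx=-6,dy=-11->C
  (4,7):dx=-4,dy=-8->C; (4,8):dx=-8,dy=-9->C; (5,6):dx=+4,dy=-10->D; (5,7):dx=+6,dy=-7->D
  (5,8):dx=+2,dy=-8->D; (6,7):dx=+2,dy=+3->C; (6,8):dx=-2,dy=+2->D; (7,8):dx=-4,dy=-1->C
Step 2: C = 16, D = 12, total pairs = 28.
Step 3: tau = (C - D)/(n(n-1)/2) = (16 - 12)/28 = 0.142857.
Step 4: Exact two-sided p-value (enumerate n! = 40320 permutations of y under H0): p = 0.719544.
Step 5: alpha = 0.05. fail to reject H0.

tau_b = 0.1429 (C=16, D=12), p = 0.719544, fail to reject H0.


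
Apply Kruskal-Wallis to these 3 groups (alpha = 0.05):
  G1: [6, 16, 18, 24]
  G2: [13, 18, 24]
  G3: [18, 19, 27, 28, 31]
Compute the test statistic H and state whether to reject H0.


Step 1: Combine all N = 12 observations and assign midranks.
sorted (value, group, rank): (6,G1,1), (13,G2,2), (16,G1,3), (18,G1,5), (18,G2,5), (18,G3,5), (19,G3,7), (24,G1,8.5), (24,G2,8.5), (27,G3,10), (28,G3,11), (31,G3,12)
Step 2: Sum ranks within each group.
R_1 = 17.5 (n_1 = 4)
R_2 = 15.5 (n_2 = 3)
R_3 = 45 (n_3 = 5)
Step 3: H = 12/(N(N+1)) * sum(R_i^2/n_i) - 3(N+1)
     = 12/(12*13) * (17.5^2/4 + 15.5^2/3 + 45^2/5) - 3*13
     = 0.076923 * 561.646 - 39
     = 4.203526.
Step 4: Ties present; correction factor C = 1 - 30/(12^3 - 12) = 0.982517. Corrected H = 4.203526 / 0.982517 = 4.278321.
Step 5: Under H0, H ~ chi^2(2); p-value = 0.117754.
Step 6: alpha = 0.05. fail to reject H0.

H = 4.2783, df = 2, p = 0.117754, fail to reject H0.


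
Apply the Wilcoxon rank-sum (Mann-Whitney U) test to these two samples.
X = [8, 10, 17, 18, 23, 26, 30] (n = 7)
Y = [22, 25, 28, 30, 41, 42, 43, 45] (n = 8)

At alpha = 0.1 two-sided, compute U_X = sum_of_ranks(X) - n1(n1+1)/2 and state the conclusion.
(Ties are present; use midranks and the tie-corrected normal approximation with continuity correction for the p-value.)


Step 1: Combine and sort all 15 observations; assign midranks.
sorted (value, group): (8,X), (10,X), (17,X), (18,X), (22,Y), (23,X), (25,Y), (26,X), (28,Y), (30,X), (30,Y), (41,Y), (42,Y), (43,Y), (45,Y)
ranks: 8->1, 10->2, 17->3, 18->4, 22->5, 23->6, 25->7, 26->8, 28->9, 30->10.5, 30->10.5, 41->12, 42->13, 43->14, 45->15
Step 2: Rank sum for X: R1 = 1 + 2 + 3 + 4 + 6 + 8 + 10.5 = 34.5.
Step 3: U_X = R1 - n1(n1+1)/2 = 34.5 - 7*8/2 = 34.5 - 28 = 6.5.
       U_Y = n1*n2 - U_X = 56 - 6.5 = 49.5.
Step 4: Ties are present, so use the tie-corrected normal approximation (with continuity correction) for the p-value.
Step 5: p-value = 0.014997; compare to alpha = 0.1. reject H0.

U_X = 6.5, p = 0.014997, reject H0 at alpha = 0.1.


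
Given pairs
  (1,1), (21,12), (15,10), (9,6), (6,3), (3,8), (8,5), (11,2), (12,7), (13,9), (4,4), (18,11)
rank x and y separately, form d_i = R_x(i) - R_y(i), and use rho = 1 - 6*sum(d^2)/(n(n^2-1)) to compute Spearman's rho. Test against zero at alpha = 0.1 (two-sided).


Step 1: Rank x and y separately (midranks; no ties here).
rank(x): 1->1, 21->12, 15->10, 9->6, 6->4, 3->2, 8->5, 11->7, 12->8, 13->9, 4->3, 18->11
rank(y): 1->1, 12->12, 10->10, 6->6, 3->3, 8->8, 5->5, 2->2, 7->7, 9->9, 4->4, 11->11
Step 2: d_i = R_x(i) - R_y(i); compute d_i^2.
  (1-1)^2=0, (12-12)^2=0, (10-10)^2=0, (6-6)^2=0, (4-3)^2=1, (2-8)^2=36, (5-5)^2=0, (7-2)^2=25, (8-7)^2=1, (9-9)^2=0, (3-4)^2=1, (11-11)^2=0
sum(d^2) = 64.
Step 3: rho = 1 - 6*64 / (12*(12^2 - 1)) = 1 - 384/1716 = 0.776224.
Step 4: Under H0, t = rho * sqrt((n-2)/(1-rho^2)) = 3.8934 ~ t(10).
Step 5: Two-sided p-value from the t-distribution with 10 df = 0.002993.
Step 6: alpha = 0.1. reject H0.

rho = 0.7762, p = 0.002993, reject H0 at alpha = 0.1.


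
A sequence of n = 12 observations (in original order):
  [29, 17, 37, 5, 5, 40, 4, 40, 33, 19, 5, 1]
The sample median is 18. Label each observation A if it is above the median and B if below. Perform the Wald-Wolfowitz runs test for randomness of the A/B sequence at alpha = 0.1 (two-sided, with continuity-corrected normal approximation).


Step 1: Compute median = 18; label A = above, B = below.
Labels in order: ABABBABAAABB  (n_A = 6, n_B = 6)
Step 2: Count runs R = 8.
Step 3: Under H0 (random ordering), E[R] = 2*n_A*n_B/(n_A+n_B) + 1 = 2*6*6/12 + 1 = 7.0000.
        Var[R] = 2*n_A*n_B*(2*n_A*n_B - n_A - n_B) / ((n_A+n_B)^2 * (n_A+n_B-1)) = 4320/1584 = 2.7273.
        SD[R] = 1.6514.
Step 4: Continuity-corrected z = (R - 0.5 - E[R]) / SD[R] = (8 - 0.5 - 7.0000) / 1.6514 = 0.3028.
Step 5: Two-sided p-value via normal approximation = 2*(1 - Phi(|z|)) = 0.762069.
Step 6: alpha = 0.1. fail to reject H0.

R = 8, z = 0.3028, p = 0.762069, fail to reject H0.


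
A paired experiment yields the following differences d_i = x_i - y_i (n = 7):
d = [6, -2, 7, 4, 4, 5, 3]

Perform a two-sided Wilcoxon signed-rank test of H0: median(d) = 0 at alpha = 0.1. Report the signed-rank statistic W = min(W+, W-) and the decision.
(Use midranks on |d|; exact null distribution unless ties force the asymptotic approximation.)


Step 1: Drop any zero differences (none here) and take |d_i|.
|d| = [6, 2, 7, 4, 4, 5, 3]
Step 2: Midrank |d_i| (ties get averaged ranks).
ranks: |6|->6, |2|->1, |7|->7, |4|->3.5, |4|->3.5, |5|->5, |3|->2
Step 3: Attach original signs; sum ranks with positive sign and with negative sign.
W+ = 6 + 7 + 3.5 + 3.5 + 5 + 2 = 27
W- = 1 = 1
(Check: W+ + W- = 28 should equal n(n+1)/2 = 28.)
Step 4: Test statistic W = min(W+, W-) = 1.
Step 5: Ties in |d|, so use the tie-corrected normal approximation.
        E[W] = n(n+1)/4 = 7*8/4 = 14.
        Tie groups: |d|=4 (t=2); sum(t^3 - t) = 6.
        Var[W] = n(n+1)(2n+1)/24 - sum(t^3-t)/48 = 840/24 - 6/48 = 34.875.
        z = (W - E[W]) / sqrt(Var[W]) = (1 - 14) / 5.9055 = -2.2013.
        Two-sided p = 2*Phi(z) = 0.027712.
Step 6: alpha = 0.1. reject H0.

W+ = 27, W- = 1, W = min = 1, p = 0.027712, reject H0.


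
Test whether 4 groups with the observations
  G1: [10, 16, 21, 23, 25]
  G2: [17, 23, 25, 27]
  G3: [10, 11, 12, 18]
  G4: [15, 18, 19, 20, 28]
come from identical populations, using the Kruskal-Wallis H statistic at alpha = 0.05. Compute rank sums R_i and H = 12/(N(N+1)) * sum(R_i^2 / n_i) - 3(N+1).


Step 1: Combine all N = 18 observations and assign midranks.
sorted (value, group, rank): (10,G1,1.5), (10,G3,1.5), (11,G3,3), (12,G3,4), (15,G4,5), (16,G1,6), (17,G2,7), (18,G3,8.5), (18,G4,8.5), (19,G4,10), (20,G4,11), (21,G1,12), (23,G1,13.5), (23,G2,13.5), (25,G1,15.5), (25,G2,15.5), (27,G2,17), (28,G4,18)
Step 2: Sum ranks within each group.
R_1 = 48.5 (n_1 = 5)
R_2 = 53 (n_2 = 4)
R_3 = 17 (n_3 = 4)
R_4 = 52.5 (n_4 = 5)
Step 3: H = 12/(N(N+1)) * sum(R_i^2/n_i) - 3(N+1)
     = 12/(18*19) * (48.5^2/5 + 53^2/4 + 17^2/4 + 52.5^2/5) - 3*19
     = 0.035088 * 1796.2 - 57
     = 6.024561.
Step 4: Ties present; correction factor C = 1 - 24/(18^3 - 18) = 0.995872. Corrected H = 6.024561 / 0.995872 = 6.049534.
Step 5: Under H0, H ~ chi^2(3); p-value = 0.109225.
Step 6: alpha = 0.05. fail to reject H0.

H = 6.0495, df = 3, p = 0.109225, fail to reject H0.


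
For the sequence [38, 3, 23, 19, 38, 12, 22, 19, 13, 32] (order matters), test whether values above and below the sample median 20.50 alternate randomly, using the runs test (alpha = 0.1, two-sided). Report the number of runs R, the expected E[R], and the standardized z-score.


Step 1: Compute median = 20.50; label A = above, B = below.
Labels in order: ABABABABBA  (n_A = 5, n_B = 5)
Step 2: Count runs R = 9.
Step 3: Under H0 (random ordering), E[R] = 2*n_A*n_B/(n_A+n_B) + 1 = 2*5*5/10 + 1 = 6.0000.
        Var[R] = 2*n_A*n_B*(2*n_A*n_B - n_A - n_B) / ((n_A+n_B)^2 * (n_A+n_B-1)) = 2000/900 = 2.2222.
        SD[R] = 1.4907.
Step 4: Continuity-corrected z = (R - 0.5 - E[R]) / SD[R] = (9 - 0.5 - 6.0000) / 1.4907 = 1.6771.
Step 5: Two-sided p-value via normal approximation = 2*(1 - Phi(|z|)) = 0.093533.
Step 6: alpha = 0.1. reject H0.

R = 9, z = 1.6771, p = 0.093533, reject H0.


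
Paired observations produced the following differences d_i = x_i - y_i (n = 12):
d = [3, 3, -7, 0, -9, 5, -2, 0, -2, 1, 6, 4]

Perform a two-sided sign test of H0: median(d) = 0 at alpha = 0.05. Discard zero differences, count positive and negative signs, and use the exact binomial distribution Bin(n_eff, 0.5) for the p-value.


Step 1: Discard zero differences. Original n = 12; n_eff = number of nonzero differences = 10.
Nonzero differences (with sign): +3, +3, -7, -9, +5, -2, -2, +1, +6, +4
Step 2: Count signs: positive = 6, negative = 4.
Step 3: Under H0: P(positive) = 0.5, so the number of positives S ~ Bin(10, 0.5).
Step 4: Two-sided exact p-value = sum of Bin(10,0.5) probabilities at or below the observed probability = 0.753906.
Step 5: alpha = 0.05. fail to reject H0.

n_eff = 10, pos = 6, neg = 4, p = 0.753906, fail to reject H0.


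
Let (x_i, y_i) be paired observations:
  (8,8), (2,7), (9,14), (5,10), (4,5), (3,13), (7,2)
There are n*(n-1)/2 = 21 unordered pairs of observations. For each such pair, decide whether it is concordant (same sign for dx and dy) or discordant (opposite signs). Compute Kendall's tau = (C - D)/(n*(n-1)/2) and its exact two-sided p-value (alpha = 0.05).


Step 1: Enumerate the 21 unordered pairs (i,j) with i<j and classify each by sign(x_j-x_i) * sign(y_j-y_i).
  (1,2):dx=-6,dy=-1->C; (1,3):dx=+1,dy=+6->C; (1,4):dx=-3,dy=+2->D; (1,5):dx=-4,dy=-3->C
  (1,6):dx=-5,dy=+5->D; (1,7):dx=-1,dy=-6->C; (2,3):dx=+7,dy=+7->C; (2,4):dx=+3,dy=+3->C
  (2,5):dx=+2,dy=-2->D; (2,6):dx=+1,dy=+6->C; (2,7):dx=+5,dy=-5->D; (3,4):dx=-4,dy=-4->C
  (3,5):dx=-5,dy=-9->C; (3,6):dx=-6,dy=-1->C; (3,7):dx=-2,dy=-12->C; (4,5):dx=-1,dy=-5->C
  (4,6):dx=-2,dy=+3->D; (4,7):dx=+2,dy=-8->D; (5,6):dx=-1,dy=+8->D; (5,7):dx=+3,dy=-3->D
  (6,7):dx=+4,dy=-11->D
Step 2: C = 12, D = 9, total pairs = 21.
Step 3: tau = (C - D)/(n(n-1)/2) = (12 - 9)/21 = 0.142857.
Step 4: Exact two-sided p-value (enumerate n! = 5040 permutations of y under H0): p = 0.772619.
Step 5: alpha = 0.05. fail to reject H0.

tau_b = 0.1429 (C=12, D=9), p = 0.772619, fail to reject H0.


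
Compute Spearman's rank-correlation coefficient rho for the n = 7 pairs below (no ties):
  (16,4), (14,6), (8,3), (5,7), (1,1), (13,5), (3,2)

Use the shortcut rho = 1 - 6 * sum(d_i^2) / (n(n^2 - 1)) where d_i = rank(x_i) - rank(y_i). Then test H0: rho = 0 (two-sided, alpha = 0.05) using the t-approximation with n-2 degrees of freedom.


Step 1: Rank x and y separately (midranks; no ties here).
rank(x): 16->7, 14->6, 8->4, 5->3, 1->1, 13->5, 3->2
rank(y): 4->4, 6->6, 3->3, 7->7, 1->1, 5->5, 2->2
Step 2: d_i = R_x(i) - R_y(i); compute d_i^2.
  (7-4)^2=9, (6-6)^2=0, (4-3)^2=1, (3-7)^2=16, (1-1)^2=0, (5-5)^2=0, (2-2)^2=0
sum(d^2) = 26.
Step 3: rho = 1 - 6*26 / (7*(7^2 - 1)) = 1 - 156/336 = 0.535714.
Step 4: Under H0, t = rho * sqrt((n-2)/(1-rho^2)) = 1.4186 ~ t(5).
Step 5: Two-sided p-value from the t-distribution with 5 df = 0.215217.
Step 6: alpha = 0.05. fail to reject H0.

rho = 0.5357, p = 0.215217, fail to reject H0 at alpha = 0.05.


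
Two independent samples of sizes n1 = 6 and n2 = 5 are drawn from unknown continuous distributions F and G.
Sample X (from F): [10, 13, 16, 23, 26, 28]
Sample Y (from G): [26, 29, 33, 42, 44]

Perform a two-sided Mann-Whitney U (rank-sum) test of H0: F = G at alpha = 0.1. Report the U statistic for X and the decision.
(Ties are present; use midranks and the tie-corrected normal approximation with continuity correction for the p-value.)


Step 1: Combine and sort all 11 observations; assign midranks.
sorted (value, group): (10,X), (13,X), (16,X), (23,X), (26,X), (26,Y), (28,X), (29,Y), (33,Y), (42,Y), (44,Y)
ranks: 10->1, 13->2, 16->3, 23->4, 26->5.5, 26->5.5, 28->7, 29->8, 33->9, 42->10, 44->11
Step 2: Rank sum for X: R1 = 1 + 2 + 3 + 4 + 5.5 + 7 = 22.5.
Step 3: U_X = R1 - n1(n1+1)/2 = 22.5 - 6*7/2 = 22.5 - 21 = 1.5.
       U_Y = n1*n2 - U_X = 30 - 1.5 = 28.5.
Step 4: Ties are present, so use the tie-corrected normal approximation (with continuity correction) for the p-value.
Step 5: p-value = 0.017365; compare to alpha = 0.1. reject H0.

U_X = 1.5, p = 0.017365, reject H0 at alpha = 0.1.


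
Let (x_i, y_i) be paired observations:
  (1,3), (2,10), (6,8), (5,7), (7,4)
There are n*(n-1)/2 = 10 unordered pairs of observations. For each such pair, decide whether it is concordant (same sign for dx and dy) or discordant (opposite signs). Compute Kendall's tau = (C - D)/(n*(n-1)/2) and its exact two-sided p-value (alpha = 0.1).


Step 1: Enumerate the 10 unordered pairs (i,j) with i<j and classify each by sign(x_j-x_i) * sign(y_j-y_i).
  (1,2):dx=+1,dy=+7->C; (1,3):dx=+5,dy=+5->C; (1,4):dx=+4,dy=+4->C; (1,5):dx=+6,dy=+1->C
  (2,3):dx=+4,dy=-2->D; (2,4):dx=+3,dy=-3->D; (2,5):dx=+5,dy=-6->D; (3,4):dx=-1,dy=-1->C
  (3,5):dx=+1,dy=-4->D; (4,5):dx=+2,dy=-3->D
Step 2: C = 5, D = 5, total pairs = 10.
Step 3: tau = (C - D)/(n(n-1)/2) = (5 - 5)/10 = 0.000000.
Step 4: Exact two-sided p-value (enumerate n! = 120 permutations of y under H0): p = 1.000000.
Step 5: alpha = 0.1. fail to reject H0.

tau_b = 0.0000 (C=5, D=5), p = 1.000000, fail to reject H0.


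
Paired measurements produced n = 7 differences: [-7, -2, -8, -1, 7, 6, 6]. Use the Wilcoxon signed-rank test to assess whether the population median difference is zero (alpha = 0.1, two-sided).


Step 1: Drop any zero differences (none here) and take |d_i|.
|d| = [7, 2, 8, 1, 7, 6, 6]
Step 2: Midrank |d_i| (ties get averaged ranks).
ranks: |7|->5.5, |2|->2, |8|->7, |1|->1, |7|->5.5, |6|->3.5, |6|->3.5
Step 3: Attach original signs; sum ranks with positive sign and with negative sign.
W+ = 5.5 + 3.5 + 3.5 = 12.5
W- = 5.5 + 2 + 7 + 1 = 15.5
(Check: W+ + W- = 28 should equal n(n+1)/2 = 28.)
Step 4: Test statistic W = min(W+, W-) = 12.5.
Step 5: Ties in |d|, so use the tie-corrected normal approximation.
        E[W] = n(n+1)/4 = 7*8/4 = 14.
        Tie groups: |d|=6 (t=2), |d|=7 (t=2); sum(t^3 - t) = 12.
        Var[W] = n(n+1)(2n+1)/24 - sum(t^3-t)/48 = 840/24 - 12/48 = 34.75.
        z = (W - E[W]) / sqrt(Var[W]) = (12.5 - 14) / 5.8949 = -0.2545.
        Two-sided p = 2*Phi(z) = 0.799143.
Step 6: alpha = 0.1. fail to reject H0.

W+ = 12.5, W- = 15.5, W = min = 12.5, p = 0.799143, fail to reject H0.


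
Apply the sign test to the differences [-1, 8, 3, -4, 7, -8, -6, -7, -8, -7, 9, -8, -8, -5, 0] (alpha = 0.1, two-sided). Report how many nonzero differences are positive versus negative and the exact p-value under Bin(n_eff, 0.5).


Step 1: Discard zero differences. Original n = 15; n_eff = number of nonzero differences = 14.
Nonzero differences (with sign): -1, +8, +3, -4, +7, -8, -6, -7, -8, -7, +9, -8, -8, -5
Step 2: Count signs: positive = 4, negative = 10.
Step 3: Under H0: P(positive) = 0.5, so the number of positives S ~ Bin(14, 0.5).
Step 4: Two-sided exact p-value = sum of Bin(14,0.5) probabilities at or below the observed probability = 0.179565.
Step 5: alpha = 0.1. fail to reject H0.

n_eff = 14, pos = 4, neg = 10, p = 0.179565, fail to reject H0.


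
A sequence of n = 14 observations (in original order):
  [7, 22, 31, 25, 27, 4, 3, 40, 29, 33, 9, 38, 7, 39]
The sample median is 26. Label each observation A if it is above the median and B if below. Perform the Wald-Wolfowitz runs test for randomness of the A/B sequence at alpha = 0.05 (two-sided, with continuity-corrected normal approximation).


Step 1: Compute median = 26; label A = above, B = below.
Labels in order: BBABABBAAABABA  (n_A = 7, n_B = 7)
Step 2: Count runs R = 10.
Step 3: Under H0 (random ordering), E[R] = 2*n_A*n_B/(n_A+n_B) + 1 = 2*7*7/14 + 1 = 8.0000.
        Var[R] = 2*n_A*n_B*(2*n_A*n_B - n_A - n_B) / ((n_A+n_B)^2 * (n_A+n_B-1)) = 8232/2548 = 3.2308.
        SD[R] = 1.7974.
Step 4: Continuity-corrected z = (R - 0.5 - E[R]) / SD[R] = (10 - 0.5 - 8.0000) / 1.7974 = 0.8345.
Step 5: Two-sided p-value via normal approximation = 2*(1 - Phi(|z|)) = 0.403986.
Step 6: alpha = 0.05. fail to reject H0.

R = 10, z = 0.8345, p = 0.403986, fail to reject H0.


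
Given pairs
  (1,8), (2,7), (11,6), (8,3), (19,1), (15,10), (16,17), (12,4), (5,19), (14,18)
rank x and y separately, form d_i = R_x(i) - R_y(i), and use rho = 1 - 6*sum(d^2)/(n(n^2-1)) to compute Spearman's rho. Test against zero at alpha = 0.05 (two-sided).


Step 1: Rank x and y separately (midranks; no ties here).
rank(x): 1->1, 2->2, 11->5, 8->4, 19->10, 15->8, 16->9, 12->6, 5->3, 14->7
rank(y): 8->6, 7->5, 6->4, 3->2, 1->1, 10->7, 17->8, 4->3, 19->10, 18->9
Step 2: d_i = R_x(i) - R_y(i); compute d_i^2.
  (1-6)^2=25, (2-5)^2=9, (5-4)^2=1, (4-2)^2=4, (10-1)^2=81, (8-7)^2=1, (9-8)^2=1, (6-3)^2=9, (3-10)^2=49, (7-9)^2=4
sum(d^2) = 184.
Step 3: rho = 1 - 6*184 / (10*(10^2 - 1)) = 1 - 1104/990 = -0.115152.
Step 4: Under H0, t = rho * sqrt((n-2)/(1-rho^2)) = -0.3279 ~ t(8).
Step 5: Two-sided p-value from the t-distribution with 8 df = 0.751420.
Step 6: alpha = 0.05. fail to reject H0.

rho = -0.1152, p = 0.751420, fail to reject H0 at alpha = 0.05.


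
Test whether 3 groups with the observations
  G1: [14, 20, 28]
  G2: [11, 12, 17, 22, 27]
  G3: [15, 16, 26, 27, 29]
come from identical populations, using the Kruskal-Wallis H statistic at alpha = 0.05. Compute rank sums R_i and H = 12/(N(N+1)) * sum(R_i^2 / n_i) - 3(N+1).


Step 1: Combine all N = 13 observations and assign midranks.
sorted (value, group, rank): (11,G2,1), (12,G2,2), (14,G1,3), (15,G3,4), (16,G3,5), (17,G2,6), (20,G1,7), (22,G2,8), (26,G3,9), (27,G2,10.5), (27,G3,10.5), (28,G1,12), (29,G3,13)
Step 2: Sum ranks within each group.
R_1 = 22 (n_1 = 3)
R_2 = 27.5 (n_2 = 5)
R_3 = 41.5 (n_3 = 5)
Step 3: H = 12/(N(N+1)) * sum(R_i^2/n_i) - 3(N+1)
     = 12/(13*14) * (22^2/3 + 27.5^2/5 + 41.5^2/5) - 3*14
     = 0.065934 * 657.033 - 42
     = 1.320879.
Step 4: Ties present; correction factor C = 1 - 6/(13^3 - 13) = 0.997253. Corrected H = 1.320879 / 0.997253 = 1.324518.
Step 5: Under H0, H ~ chi^2(2); p-value = 0.515685.
Step 6: alpha = 0.05. fail to reject H0.

H = 1.3245, df = 2, p = 0.515685, fail to reject H0.


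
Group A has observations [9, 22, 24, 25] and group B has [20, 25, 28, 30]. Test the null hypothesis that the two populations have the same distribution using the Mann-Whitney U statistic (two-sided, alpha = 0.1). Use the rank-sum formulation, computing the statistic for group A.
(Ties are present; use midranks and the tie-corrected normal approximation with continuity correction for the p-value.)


Step 1: Combine and sort all 8 observations; assign midranks.
sorted (value, group): (9,X), (20,Y), (22,X), (24,X), (25,X), (25,Y), (28,Y), (30,Y)
ranks: 9->1, 20->2, 22->3, 24->4, 25->5.5, 25->5.5, 28->7, 30->8
Step 2: Rank sum for X: R1 = 1 + 3 + 4 + 5.5 = 13.5.
Step 3: U_X = R1 - n1(n1+1)/2 = 13.5 - 4*5/2 = 13.5 - 10 = 3.5.
       U_Y = n1*n2 - U_X = 16 - 3.5 = 12.5.
Step 4: Ties are present, so use the tie-corrected normal approximation (with continuity correction) for the p-value.
Step 5: p-value = 0.245383; compare to alpha = 0.1. fail to reject H0.

U_X = 3.5, p = 0.245383, fail to reject H0 at alpha = 0.1.


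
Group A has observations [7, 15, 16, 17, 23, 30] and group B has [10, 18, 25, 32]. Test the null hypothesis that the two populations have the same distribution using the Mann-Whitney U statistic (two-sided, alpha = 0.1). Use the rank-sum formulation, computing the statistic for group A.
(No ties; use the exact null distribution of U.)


Step 1: Combine and sort all 10 observations; assign midranks.
sorted (value, group): (7,X), (10,Y), (15,X), (16,X), (17,X), (18,Y), (23,X), (25,Y), (30,X), (32,Y)
ranks: 7->1, 10->2, 15->3, 16->4, 17->5, 18->6, 23->7, 25->8, 30->9, 32->10
Step 2: Rank sum for X: R1 = 1 + 3 + 4 + 5 + 7 + 9 = 29.
Step 3: U_X = R1 - n1(n1+1)/2 = 29 - 6*7/2 = 29 - 21 = 8.
       U_Y = n1*n2 - U_X = 24 - 8 = 16.
Step 4: No ties, so the exact null distribution of U (based on enumerating the C(10,6) = 210 equally likely rank assignments) gives the two-sided p-value.
Step 5: p-value = 0.476190; compare to alpha = 0.1. fail to reject H0.

U_X = 8, p = 0.476190, fail to reject H0 at alpha = 0.1.


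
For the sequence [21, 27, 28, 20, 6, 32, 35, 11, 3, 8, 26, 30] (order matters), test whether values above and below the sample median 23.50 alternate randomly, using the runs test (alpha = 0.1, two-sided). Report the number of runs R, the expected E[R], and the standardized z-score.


Step 1: Compute median = 23.50; label A = above, B = below.
Labels in order: BAABBAABBBAA  (n_A = 6, n_B = 6)
Step 2: Count runs R = 6.
Step 3: Under H0 (random ordering), E[R] = 2*n_A*n_B/(n_A+n_B) + 1 = 2*6*6/12 + 1 = 7.0000.
        Var[R] = 2*n_A*n_B*(2*n_A*n_B - n_A - n_B) / ((n_A+n_B)^2 * (n_A+n_B-1)) = 4320/1584 = 2.7273.
        SD[R] = 1.6514.
Step 4: Continuity-corrected z = (R + 0.5 - E[R]) / SD[R] = (6 + 0.5 - 7.0000) / 1.6514 = -0.3028.
Step 5: Two-sided p-value via normal approximation = 2*(1 - Phi(|z|)) = 0.762069.
Step 6: alpha = 0.1. fail to reject H0.

R = 6, z = -0.3028, p = 0.762069, fail to reject H0.


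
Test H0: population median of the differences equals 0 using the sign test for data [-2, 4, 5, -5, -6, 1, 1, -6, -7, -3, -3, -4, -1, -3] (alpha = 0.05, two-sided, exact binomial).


Step 1: Discard zero differences. Original n = 14; n_eff = number of nonzero differences = 14.
Nonzero differences (with sign): -2, +4, +5, -5, -6, +1, +1, -6, -7, -3, -3, -4, -1, -3
Step 2: Count signs: positive = 4, negative = 10.
Step 3: Under H0: P(positive) = 0.5, so the number of positives S ~ Bin(14, 0.5).
Step 4: Two-sided exact p-value = sum of Bin(14,0.5) probabilities at or below the observed probability = 0.179565.
Step 5: alpha = 0.05. fail to reject H0.

n_eff = 14, pos = 4, neg = 10, p = 0.179565, fail to reject H0.


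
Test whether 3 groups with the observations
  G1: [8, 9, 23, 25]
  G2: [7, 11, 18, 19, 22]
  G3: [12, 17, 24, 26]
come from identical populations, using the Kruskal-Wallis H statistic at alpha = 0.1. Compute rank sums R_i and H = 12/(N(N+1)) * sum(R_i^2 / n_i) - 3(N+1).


Step 1: Combine all N = 13 observations and assign midranks.
sorted (value, group, rank): (7,G2,1), (8,G1,2), (9,G1,3), (11,G2,4), (12,G3,5), (17,G3,6), (18,G2,7), (19,G2,8), (22,G2,9), (23,G1,10), (24,G3,11), (25,G1,12), (26,G3,13)
Step 2: Sum ranks within each group.
R_1 = 27 (n_1 = 4)
R_2 = 29 (n_2 = 5)
R_3 = 35 (n_3 = 4)
Step 3: H = 12/(N(N+1)) * sum(R_i^2/n_i) - 3(N+1)
     = 12/(13*14) * (27^2/4 + 29^2/5 + 35^2/4) - 3*14
     = 0.065934 * 656.7 - 42
     = 1.298901.
Step 4: No ties, so H is used without correction.
Step 5: Under H0, H ~ chi^2(2); p-value = 0.522333.
Step 6: alpha = 0.1. fail to reject H0.

H = 1.2989, df = 2, p = 0.522333, fail to reject H0.


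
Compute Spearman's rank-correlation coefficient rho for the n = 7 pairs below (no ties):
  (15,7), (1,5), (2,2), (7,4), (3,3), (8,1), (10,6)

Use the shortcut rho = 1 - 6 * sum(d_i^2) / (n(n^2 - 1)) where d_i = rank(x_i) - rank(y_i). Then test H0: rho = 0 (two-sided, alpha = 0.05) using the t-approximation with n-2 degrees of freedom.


Step 1: Rank x and y separately (midranks; no ties here).
rank(x): 15->7, 1->1, 2->2, 7->4, 3->3, 8->5, 10->6
rank(y): 7->7, 5->5, 2->2, 4->4, 3->3, 1->1, 6->6
Step 2: d_i = R_x(i) - R_y(i); compute d_i^2.
  (7-7)^2=0, (1-5)^2=16, (2-2)^2=0, (4-4)^2=0, (3-3)^2=0, (5-1)^2=16, (6-6)^2=0
sum(d^2) = 32.
Step 3: rho = 1 - 6*32 / (7*(7^2 - 1)) = 1 - 192/336 = 0.428571.
Step 4: Under H0, t = rho * sqrt((n-2)/(1-rho^2)) = 1.0607 ~ t(5).
Step 5: Two-sided p-value from the t-distribution with 5 df = 0.337368.
Step 6: alpha = 0.05. fail to reject H0.

rho = 0.4286, p = 0.337368, fail to reject H0 at alpha = 0.05.


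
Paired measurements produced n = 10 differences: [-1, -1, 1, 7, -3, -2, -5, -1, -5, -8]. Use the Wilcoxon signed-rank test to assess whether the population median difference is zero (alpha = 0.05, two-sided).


Step 1: Drop any zero differences (none here) and take |d_i|.
|d| = [1, 1, 1, 7, 3, 2, 5, 1, 5, 8]
Step 2: Midrank |d_i| (ties get averaged ranks).
ranks: |1|->2.5, |1|->2.5, |1|->2.5, |7|->9, |3|->6, |2|->5, |5|->7.5, |1|->2.5, |5|->7.5, |8|->10
Step 3: Attach original signs; sum ranks with positive sign and with negative sign.
W+ = 2.5 + 9 = 11.5
W- = 2.5 + 2.5 + 6 + 5 + 7.5 + 2.5 + 7.5 + 10 = 43.5
(Check: W+ + W- = 55 should equal n(n+1)/2 = 55.)
Step 4: Test statistic W = min(W+, W-) = 11.5.
Step 5: Ties in |d|, so use the tie-corrected normal approximation.
        E[W] = n(n+1)/4 = 10*11/4 = 27.5.
        Tie groups: |d|=1 (t=4), |d|=5 (t=2); sum(t^3 - t) = 66.
        Var[W] = n(n+1)(2n+1)/24 - sum(t^3-t)/48 = 2310/24 - 66/48 = 94.875.
        z = (W - E[W]) / sqrt(Var[W]) = (11.5 - 27.5) / 9.7404 = -1.6426.
        Two-sided p = 2*Phi(z) = 0.100456.
Step 6: alpha = 0.05. fail to reject H0.

W+ = 11.5, W- = 43.5, W = min = 11.5, p = 0.100456, fail to reject H0.


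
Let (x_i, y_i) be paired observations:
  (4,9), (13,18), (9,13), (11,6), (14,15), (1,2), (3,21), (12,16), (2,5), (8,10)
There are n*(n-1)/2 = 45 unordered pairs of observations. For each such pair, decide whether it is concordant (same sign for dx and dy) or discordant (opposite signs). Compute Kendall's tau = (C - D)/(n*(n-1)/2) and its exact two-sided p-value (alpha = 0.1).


Step 1: Enumerate the 45 unordered pairs (i,j) with i<j and classify each by sign(x_j-x_i) * sign(y_j-y_i).
  (1,2):dx=+9,dy=+9->C; (1,3):dx=+5,dy=+4->C; (1,4):dx=+7,dy=-3->D; (1,5):dx=+10,dy=+6->C
  (1,6):dx=-3,dy=-7->C; (1,7):dx=-1,dy=+12->D; (1,8):dx=+8,dy=+7->C; (1,9):dx=-2,dy=-4->C
  (1,10):dx=+4,dy=+1->C; (2,3):dx=-4,dy=-5->C; (2,4):dx=-2,dy=-12->C; (2,5):dx=+1,dy=-3->D
  (2,6):dx=-12,dy=-16->C; (2,7):dx=-10,dy=+3->D; (2,8):dx=-1,dy=-2->C; (2,9):dx=-11,dy=-13->C
  (2,10):dx=-5,dy=-8->C; (3,4):dx=+2,dy=-7->D; (3,5):dx=+5,dy=+2->C; (3,6):dx=-8,dy=-11->C
  (3,7):dx=-6,dy=+8->D; (3,8):dx=+3,dy=+3->C; (3,9):dx=-7,dy=-8->C; (3,10):dx=-1,dy=-3->C
  (4,5):dx=+3,dy=+9->C; (4,6):dx=-10,dy=-4->C; (4,7):dx=-8,dy=+15->D; (4,8):dx=+1,dy=+10->C
  (4,9):dx=-9,dy=-1->C; (4,10):dx=-3,dy=+4->D; (5,6):dx=-13,dy=-13->C; (5,7):dx=-11,dy=+6->D
  (5,8):dx=-2,dy=+1->D; (5,9):dx=-12,dy=-10->C; (5,10):dx=-6,dy=-5->C; (6,7):dx=+2,dy=+19->C
  (6,8):dx=+11,dy=+14->C; (6,9):dx=+1,dy=+3->C; (6,10):dx=+7,dy=+8->C; (7,8):dx=+9,dy=-5->D
  (7,9):dx=-1,dy=-16->C; (7,10):dx=+5,dy=-11->D; (8,9):dx=-10,dy=-11->C; (8,10):dx=-4,dy=-6->C
  (9,10):dx=+6,dy=+5->C
Step 2: C = 33, D = 12, total pairs = 45.
Step 3: tau = (C - D)/(n(n-1)/2) = (33 - 12)/45 = 0.466667.
Step 4: Exact two-sided p-value (enumerate n! = 3628800 permutations of y under H0): p = 0.072550.
Step 5: alpha = 0.1. reject H0.

tau_b = 0.4667 (C=33, D=12), p = 0.072550, reject H0.


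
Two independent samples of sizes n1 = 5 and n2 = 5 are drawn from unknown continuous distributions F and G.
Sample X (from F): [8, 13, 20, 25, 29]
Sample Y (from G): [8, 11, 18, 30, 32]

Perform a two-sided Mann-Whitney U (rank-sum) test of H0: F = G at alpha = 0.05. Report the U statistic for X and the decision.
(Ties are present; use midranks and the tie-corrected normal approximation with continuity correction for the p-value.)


Step 1: Combine and sort all 10 observations; assign midranks.
sorted (value, group): (8,X), (8,Y), (11,Y), (13,X), (18,Y), (20,X), (25,X), (29,X), (30,Y), (32,Y)
ranks: 8->1.5, 8->1.5, 11->3, 13->4, 18->5, 20->6, 25->7, 29->8, 30->9, 32->10
Step 2: Rank sum for X: R1 = 1.5 + 4 + 6 + 7 + 8 = 26.5.
Step 3: U_X = R1 - n1(n1+1)/2 = 26.5 - 5*6/2 = 26.5 - 15 = 11.5.
       U_Y = n1*n2 - U_X = 25 - 11.5 = 13.5.
Step 4: Ties are present, so use the tie-corrected normal approximation (with continuity correction) for the p-value.
Step 5: p-value = 0.916563; compare to alpha = 0.05. fail to reject H0.

U_X = 11.5, p = 0.916563, fail to reject H0 at alpha = 0.05.


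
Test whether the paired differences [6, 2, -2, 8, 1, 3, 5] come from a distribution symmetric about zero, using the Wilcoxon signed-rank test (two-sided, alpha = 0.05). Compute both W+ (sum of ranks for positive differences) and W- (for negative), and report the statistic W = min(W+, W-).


Step 1: Drop any zero differences (none here) and take |d_i|.
|d| = [6, 2, 2, 8, 1, 3, 5]
Step 2: Midrank |d_i| (ties get averaged ranks).
ranks: |6|->6, |2|->2.5, |2|->2.5, |8|->7, |1|->1, |3|->4, |5|->5
Step 3: Attach original signs; sum ranks with positive sign and with negative sign.
W+ = 6 + 2.5 + 7 + 1 + 4 + 5 = 25.5
W- = 2.5 = 2.5
(Check: W+ + W- = 28 should equal n(n+1)/2 = 28.)
Step 4: Test statistic W = min(W+, W-) = 2.5.
Step 5: Ties in |d|, so use the tie-corrected normal approximation.
        E[W] = n(n+1)/4 = 7*8/4 = 14.
        Tie groups: |d|=2 (t=2); sum(t^3 - t) = 6.
        Var[W] = n(n+1)(2n+1)/24 - sum(t^3-t)/48 = 840/24 - 6/48 = 34.875.
        z = (W - E[W]) / sqrt(Var[W]) = (2.5 - 14) / 5.9055 = -1.9473.
        Two-sided p = 2*Phi(z) = 0.051495.
Step 6: alpha = 0.05. fail to reject H0.

W+ = 25.5, W- = 2.5, W = min = 2.5, p = 0.051495, fail to reject H0.


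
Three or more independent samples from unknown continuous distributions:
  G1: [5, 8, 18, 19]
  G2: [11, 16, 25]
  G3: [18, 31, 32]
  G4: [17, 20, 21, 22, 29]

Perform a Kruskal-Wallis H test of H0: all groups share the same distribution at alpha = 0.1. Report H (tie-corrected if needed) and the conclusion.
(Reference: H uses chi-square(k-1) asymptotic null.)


Step 1: Combine all N = 15 observations and assign midranks.
sorted (value, group, rank): (5,G1,1), (8,G1,2), (11,G2,3), (16,G2,4), (17,G4,5), (18,G1,6.5), (18,G3,6.5), (19,G1,8), (20,G4,9), (21,G4,10), (22,G4,11), (25,G2,12), (29,G4,13), (31,G3,14), (32,G3,15)
Step 2: Sum ranks within each group.
R_1 = 17.5 (n_1 = 4)
R_2 = 19 (n_2 = 3)
R_3 = 35.5 (n_3 = 3)
R_4 = 48 (n_4 = 5)
Step 3: H = 12/(N(N+1)) * sum(R_i^2/n_i) - 3(N+1)
     = 12/(15*16) * (17.5^2/4 + 19^2/3 + 35.5^2/3 + 48^2/5) - 3*16
     = 0.050000 * 1077.78 - 48
     = 5.888958.
Step 4: Ties present; correction factor C = 1 - 6/(15^3 - 15) = 0.998214. Corrected H = 5.888958 / 0.998214 = 5.899493.
Step 5: Under H0, H ~ chi^2(3); p-value = 0.116604.
Step 6: alpha = 0.1. fail to reject H0.

H = 5.8995, df = 3, p = 0.116604, fail to reject H0.


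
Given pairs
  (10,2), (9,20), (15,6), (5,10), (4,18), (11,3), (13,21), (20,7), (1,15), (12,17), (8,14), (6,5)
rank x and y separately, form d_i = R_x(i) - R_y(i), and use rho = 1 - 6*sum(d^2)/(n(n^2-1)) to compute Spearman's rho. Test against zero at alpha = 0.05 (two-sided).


Step 1: Rank x and y separately (midranks; no ties here).
rank(x): 10->7, 9->6, 15->11, 5->3, 4->2, 11->8, 13->10, 20->12, 1->1, 12->9, 8->5, 6->4
rank(y): 2->1, 20->11, 6->4, 10->6, 18->10, 3->2, 21->12, 7->5, 15->8, 17->9, 14->7, 5->3
Step 2: d_i = R_x(i) - R_y(i); compute d_i^2.
  (7-1)^2=36, (6-11)^2=25, (11-4)^2=49, (3-6)^2=9, (2-10)^2=64, (8-2)^2=36, (10-12)^2=4, (12-5)^2=49, (1-8)^2=49, (9-9)^2=0, (5-7)^2=4, (4-3)^2=1
sum(d^2) = 326.
Step 3: rho = 1 - 6*326 / (12*(12^2 - 1)) = 1 - 1956/1716 = -0.139860.
Step 4: Under H0, t = rho * sqrt((n-2)/(1-rho^2)) = -0.4467 ~ t(10).
Step 5: Two-sided p-value from the t-distribution with 10 df = 0.664633.
Step 6: alpha = 0.05. fail to reject H0.

rho = -0.1399, p = 0.664633, fail to reject H0 at alpha = 0.05.


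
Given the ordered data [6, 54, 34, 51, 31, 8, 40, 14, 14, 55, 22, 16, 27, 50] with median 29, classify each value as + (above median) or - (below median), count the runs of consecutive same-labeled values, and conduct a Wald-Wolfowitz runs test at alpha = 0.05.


Step 1: Compute median = 29; label A = above, B = below.
Labels in order: BAAAABABBABBBA  (n_A = 7, n_B = 7)
Step 2: Count runs R = 8.
Step 3: Under H0 (random ordering), E[R] = 2*n_A*n_B/(n_A+n_B) + 1 = 2*7*7/14 + 1 = 8.0000.
        Var[R] = 2*n_A*n_B*(2*n_A*n_B - n_A - n_B) / ((n_A+n_B)^2 * (n_A+n_B-1)) = 8232/2548 = 3.2308.
        SD[R] = 1.7974.
Step 4: R = E[R], so z = 0 with no continuity correction.
Step 5: Two-sided p-value via normal approximation = 2*(1 - Phi(|z|)) = 1.000000.
Step 6: alpha = 0.05. fail to reject H0.

R = 8, z = 0.0000, p = 1.000000, fail to reject H0.


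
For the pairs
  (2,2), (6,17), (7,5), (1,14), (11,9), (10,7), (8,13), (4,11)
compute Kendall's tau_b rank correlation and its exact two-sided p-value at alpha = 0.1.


Step 1: Enumerate the 28 unordered pairs (i,j) with i<j and classify each by sign(x_j-x_i) * sign(y_j-y_i).
  (1,2):dx=+4,dy=+15->C; (1,3):dx=+5,dy=+3->C; (1,4):dx=-1,dy=+12->D; (1,5):dx=+9,dy=+7->C
  (1,6):dx=+8,dy=+5->C; (1,7):dx=+6,dy=+11->C; (1,8):dx=+2,dy=+9->C; (2,3):dx=+1,dy=-12->D
  (2,4):dx=-5,dy=-3->C; (2,5):dx=+5,dy=-8->D; (2,6):dx=+4,dy=-10->D; (2,7):dx=+2,dy=-4->D
  (2,8):dx=-2,dy=-6->C; (3,4):dx=-6,dy=+9->D; (3,5):dx=+4,dy=+4->C; (3,6):dx=+3,dy=+2->C
  (3,7):dx=+1,dy=+8->C; (3,8):dx=-3,dy=+6->D; (4,5):dx=+10,dy=-5->D; (4,6):dx=+9,dy=-7->D
  (4,7):dx=+7,dy=-1->D; (4,8):dx=+3,dy=-3->D; (5,6):dx=-1,dy=-2->C; (5,7):dx=-3,dy=+4->D
  (5,8):dx=-7,dy=+2->D; (6,7):dx=-2,dy=+6->D; (6,8):dx=-6,dy=+4->D; (7,8):dx=-4,dy=-2->C
Step 2: C = 13, D = 15, total pairs = 28.
Step 3: tau = (C - D)/(n(n-1)/2) = (13 - 15)/28 = -0.071429.
Step 4: Exact two-sided p-value (enumerate n! = 40320 permutations of y under H0): p = 0.904861.
Step 5: alpha = 0.1. fail to reject H0.

tau_b = -0.0714 (C=13, D=15), p = 0.904861, fail to reject H0.


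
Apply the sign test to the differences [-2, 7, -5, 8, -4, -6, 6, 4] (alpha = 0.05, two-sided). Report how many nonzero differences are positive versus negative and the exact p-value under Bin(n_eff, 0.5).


Step 1: Discard zero differences. Original n = 8; n_eff = number of nonzero differences = 8.
Nonzero differences (with sign): -2, +7, -5, +8, -4, -6, +6, +4
Step 2: Count signs: positive = 4, negative = 4.
Step 3: Under H0: P(positive) = 0.5, so the number of positives S ~ Bin(8, 0.5).
Step 4: Two-sided exact p-value = sum of Bin(8,0.5) probabilities at or below the observed probability = 1.000000.
Step 5: alpha = 0.05. fail to reject H0.

n_eff = 8, pos = 4, neg = 4, p = 1.000000, fail to reject H0.


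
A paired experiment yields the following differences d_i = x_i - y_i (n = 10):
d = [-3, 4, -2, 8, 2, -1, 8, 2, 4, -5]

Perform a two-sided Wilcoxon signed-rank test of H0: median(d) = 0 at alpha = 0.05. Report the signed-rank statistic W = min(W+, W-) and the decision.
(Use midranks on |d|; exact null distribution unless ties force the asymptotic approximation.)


Step 1: Drop any zero differences (none here) and take |d_i|.
|d| = [3, 4, 2, 8, 2, 1, 8, 2, 4, 5]
Step 2: Midrank |d_i| (ties get averaged ranks).
ranks: |3|->5, |4|->6.5, |2|->3, |8|->9.5, |2|->3, |1|->1, |8|->9.5, |2|->3, |4|->6.5, |5|->8
Step 3: Attach original signs; sum ranks with positive sign and with negative sign.
W+ = 6.5 + 9.5 + 3 + 9.5 + 3 + 6.5 = 38
W- = 5 + 3 + 1 + 8 = 17
(Check: W+ + W- = 55 should equal n(n+1)/2 = 55.)
Step 4: Test statistic W = min(W+, W-) = 17.
Step 5: Ties in |d|, so use the tie-corrected normal approximation.
        E[W] = n(n+1)/4 = 10*11/4 = 27.5.
        Tie groups: |d|=2 (t=3), |d|=4 (t=2), |d|=8 (t=2); sum(t^3 - t) = 36.
        Var[W] = n(n+1)(2n+1)/24 - sum(t^3-t)/48 = 2310/24 - 36/48 = 95.5.
        z = (W - E[W]) / sqrt(Var[W]) = (17 - 27.5) / 9.7724 = -1.0745.
        Two-sided p = 2*Phi(z) = 0.282619.
Step 6: alpha = 0.05. fail to reject H0.

W+ = 38, W- = 17, W = min = 17, p = 0.282619, fail to reject H0.


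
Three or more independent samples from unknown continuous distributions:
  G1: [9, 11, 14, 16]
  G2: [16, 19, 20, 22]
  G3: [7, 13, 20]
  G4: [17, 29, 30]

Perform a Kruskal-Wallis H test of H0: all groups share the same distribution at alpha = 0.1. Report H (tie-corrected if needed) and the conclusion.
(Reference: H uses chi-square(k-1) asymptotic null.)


Step 1: Combine all N = 14 observations and assign midranks.
sorted (value, group, rank): (7,G3,1), (9,G1,2), (11,G1,3), (13,G3,4), (14,G1,5), (16,G1,6.5), (16,G2,6.5), (17,G4,8), (19,G2,9), (20,G2,10.5), (20,G3,10.5), (22,G2,12), (29,G4,13), (30,G4,14)
Step 2: Sum ranks within each group.
R_1 = 16.5 (n_1 = 4)
R_2 = 38 (n_2 = 4)
R_3 = 15.5 (n_3 = 3)
R_4 = 35 (n_4 = 3)
Step 3: H = 12/(N(N+1)) * sum(R_i^2/n_i) - 3(N+1)
     = 12/(14*15) * (16.5^2/4 + 38^2/4 + 15.5^2/3 + 35^2/3) - 3*15
     = 0.057143 * 917.479 - 45
     = 7.427381.
Step 4: Ties present; correction factor C = 1 - 12/(14^3 - 14) = 0.995604. Corrected H = 7.427381 / 0.995604 = 7.460173.
Step 5: Under H0, H ~ chi^2(3); p-value = 0.058591.
Step 6: alpha = 0.1. reject H0.

H = 7.4602, df = 3, p = 0.058591, reject H0.


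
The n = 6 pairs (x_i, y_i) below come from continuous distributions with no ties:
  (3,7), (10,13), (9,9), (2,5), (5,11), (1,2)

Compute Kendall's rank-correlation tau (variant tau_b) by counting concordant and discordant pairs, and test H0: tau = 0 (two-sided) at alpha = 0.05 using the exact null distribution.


Step 1: Enumerate the 15 unordered pairs (i,j) with i<j and classify each by sign(x_j-x_i) * sign(y_j-y_i).
  (1,2):dx=+7,dy=+6->C; (1,3):dx=+6,dy=+2->C; (1,4):dx=-1,dy=-2->C; (1,5):dx=+2,dy=+4->C
  (1,6):dx=-2,dy=-5->C; (2,3):dx=-1,dy=-4->C; (2,4):dx=-8,dy=-8->C; (2,5):dx=-5,dy=-2->C
  (2,6):dx=-9,dy=-11->C; (3,4):dx=-7,dy=-4->C; (3,5):dx=-4,dy=+2->D; (3,6):dx=-8,dy=-7->C
  (4,5):dx=+3,dy=+6->C; (4,6):dx=-1,dy=-3->C; (5,6):dx=-4,dy=-9->C
Step 2: C = 14, D = 1, total pairs = 15.
Step 3: tau = (C - D)/(n(n-1)/2) = (14 - 1)/15 = 0.866667.
Step 4: Exact two-sided p-value (enumerate n! = 720 permutations of y under H0): p = 0.016667.
Step 5: alpha = 0.05. reject H0.

tau_b = 0.8667 (C=14, D=1), p = 0.016667, reject H0.


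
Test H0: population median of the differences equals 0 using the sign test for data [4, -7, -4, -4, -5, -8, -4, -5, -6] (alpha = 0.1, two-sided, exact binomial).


Step 1: Discard zero differences. Original n = 9; n_eff = number of nonzero differences = 9.
Nonzero differences (with sign): +4, -7, -4, -4, -5, -8, -4, -5, -6
Step 2: Count signs: positive = 1, negative = 8.
Step 3: Under H0: P(positive) = 0.5, so the number of positives S ~ Bin(9, 0.5).
Step 4: Two-sided exact p-value = sum of Bin(9,0.5) probabilities at or below the observed probability = 0.039062.
Step 5: alpha = 0.1. reject H0.

n_eff = 9, pos = 1, neg = 8, p = 0.039062, reject H0.


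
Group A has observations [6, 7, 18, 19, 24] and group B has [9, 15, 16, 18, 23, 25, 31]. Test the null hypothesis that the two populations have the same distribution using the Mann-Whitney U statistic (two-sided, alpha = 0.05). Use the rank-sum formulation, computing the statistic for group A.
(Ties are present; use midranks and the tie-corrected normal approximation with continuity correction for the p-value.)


Step 1: Combine and sort all 12 observations; assign midranks.
sorted (value, group): (6,X), (7,X), (9,Y), (15,Y), (16,Y), (18,X), (18,Y), (19,X), (23,Y), (24,X), (25,Y), (31,Y)
ranks: 6->1, 7->2, 9->3, 15->4, 16->5, 18->6.5, 18->6.5, 19->8, 23->9, 24->10, 25->11, 31->12
Step 2: Rank sum for X: R1 = 1 + 2 + 6.5 + 8 + 10 = 27.5.
Step 3: U_X = R1 - n1(n1+1)/2 = 27.5 - 5*6/2 = 27.5 - 15 = 12.5.
       U_Y = n1*n2 - U_X = 35 - 12.5 = 22.5.
Step 4: Ties are present, so use the tie-corrected normal approximation (with continuity correction) for the p-value.
Step 5: p-value = 0.464120; compare to alpha = 0.05. fail to reject H0.

U_X = 12.5, p = 0.464120, fail to reject H0 at alpha = 0.05.
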